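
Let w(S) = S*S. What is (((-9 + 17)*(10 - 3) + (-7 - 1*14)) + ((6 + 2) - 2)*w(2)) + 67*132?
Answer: 8903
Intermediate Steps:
w(S) = S**2
(((-9 + 17)*(10 - 3) + (-7 - 1*14)) + ((6 + 2) - 2)*w(2)) + 67*132 = (((-9 + 17)*(10 - 3) + (-7 - 1*14)) + ((6 + 2) - 2)*2**2) + 67*132 = ((8*7 + (-7 - 14)) + (8 - 2)*4) + 8844 = ((56 - 21) + 6*4) + 8844 = (35 + 24) + 8844 = 59 + 8844 = 8903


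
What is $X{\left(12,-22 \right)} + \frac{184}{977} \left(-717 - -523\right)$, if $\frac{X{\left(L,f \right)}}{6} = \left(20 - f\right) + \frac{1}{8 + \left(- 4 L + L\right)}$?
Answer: $\frac{2944181}{13678} \approx 215.25$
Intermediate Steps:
$X{\left(L,f \right)} = 120 - 6 f + \frac{6}{8 - 3 L}$ ($X{\left(L,f \right)} = 6 \left(\left(20 - f\right) + \frac{1}{8 + \left(- 4 L + L\right)}\right) = 6 \left(\left(20 - f\right) + \frac{1}{8 - 3 L}\right) = 6 \left(20 + \frac{1}{8 - 3 L} - f\right) = 120 - 6 f + \frac{6}{8 - 3 L}$)
$X{\left(12,-22 \right)} + \frac{184}{977} \left(-717 - -523\right) = \frac{6 \left(-161 + 8 \left(-22\right) + 60 \cdot 12 - 36 \left(-22\right)\right)}{-8 + 3 \cdot 12} + \frac{184}{977} \left(-717 - -523\right) = \frac{6 \left(-161 - 176 + 720 + 792\right)}{-8 + 36} + 184 \cdot \frac{1}{977} \left(-717 + 523\right) = 6 \cdot \frac{1}{28} \cdot 1175 + \frac{184}{977} \left(-194\right) = 6 \cdot \frac{1}{28} \cdot 1175 - \frac{35696}{977} = \frac{3525}{14} - \frac{35696}{977} = \frac{2944181}{13678}$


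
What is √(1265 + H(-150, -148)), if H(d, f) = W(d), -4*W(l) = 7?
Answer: √5053/2 ≈ 35.542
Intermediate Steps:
W(l) = -7/4 (W(l) = -¼*7 = -7/4)
H(d, f) = -7/4
√(1265 + H(-150, -148)) = √(1265 - 7/4) = √(5053/4) = √5053/2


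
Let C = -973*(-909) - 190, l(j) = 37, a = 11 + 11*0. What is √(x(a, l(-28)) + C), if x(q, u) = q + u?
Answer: √884315 ≈ 940.38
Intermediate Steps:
a = 11 (a = 11 + 0 = 11)
C = 884267 (C = 884457 - 190 = 884267)
√(x(a, l(-28)) + C) = √((11 + 37) + 884267) = √(48 + 884267) = √884315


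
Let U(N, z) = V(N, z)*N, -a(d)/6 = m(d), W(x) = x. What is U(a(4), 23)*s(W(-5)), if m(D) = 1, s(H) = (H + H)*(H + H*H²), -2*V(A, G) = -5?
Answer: -19500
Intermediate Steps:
V(A, G) = 5/2 (V(A, G) = -½*(-5) = 5/2)
s(H) = 2*H*(H + H³) (s(H) = (2*H)*(H + H³) = 2*H*(H + H³))
a(d) = -6 (a(d) = -6*1 = -6)
U(N, z) = 5*N/2
U(a(4), 23)*s(W(-5)) = ((5/2)*(-6))*(2*(-5)²*(1 + (-5)²)) = -30*25*(1 + 25) = -30*25*26 = -15*1300 = -19500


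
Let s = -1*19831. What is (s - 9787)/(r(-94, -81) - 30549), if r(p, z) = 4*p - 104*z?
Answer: 29618/22501 ≈ 1.3163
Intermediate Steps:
r(p, z) = -104*z + 4*p
s = -19831
(s - 9787)/(r(-94, -81) - 30549) = (-19831 - 9787)/((-104*(-81) + 4*(-94)) - 30549) = -29618/((8424 - 376) - 30549) = -29618/(8048 - 30549) = -29618/(-22501) = -29618*(-1/22501) = 29618/22501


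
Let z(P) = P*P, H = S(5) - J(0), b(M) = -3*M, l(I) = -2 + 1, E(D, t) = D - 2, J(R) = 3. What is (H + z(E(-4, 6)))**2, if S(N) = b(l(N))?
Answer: 1296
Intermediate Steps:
E(D, t) = -2 + D
l(I) = -1
S(N) = 3 (S(N) = -3*(-1) = 3)
H = 0 (H = 3 - 1*3 = 3 - 3 = 0)
z(P) = P**2
(H + z(E(-4, 6)))**2 = (0 + (-2 - 4)**2)**2 = (0 + (-6)**2)**2 = (0 + 36)**2 = 36**2 = 1296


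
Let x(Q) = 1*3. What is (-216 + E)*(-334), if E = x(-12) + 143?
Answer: 23380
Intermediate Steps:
x(Q) = 3
E = 146 (E = 3 + 143 = 146)
(-216 + E)*(-334) = (-216 + 146)*(-334) = -70*(-334) = 23380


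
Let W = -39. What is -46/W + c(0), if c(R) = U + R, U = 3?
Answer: 163/39 ≈ 4.1795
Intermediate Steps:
c(R) = 3 + R
-46/W + c(0) = -46/(-39) + (3 + 0) = -1/39*(-46) + 3 = 46/39 + 3 = 163/39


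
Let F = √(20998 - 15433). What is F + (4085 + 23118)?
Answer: 27203 + √5565 ≈ 27278.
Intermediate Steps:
F = √5565 ≈ 74.599
F + (4085 + 23118) = √5565 + (4085 + 23118) = √5565 + 27203 = 27203 + √5565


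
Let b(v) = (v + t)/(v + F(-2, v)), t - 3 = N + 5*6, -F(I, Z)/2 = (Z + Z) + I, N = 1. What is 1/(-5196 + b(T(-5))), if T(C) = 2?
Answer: -1/5214 ≈ -0.00019179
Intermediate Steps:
F(I, Z) = -4*Z - 2*I (F(I, Z) = -2*((Z + Z) + I) = -2*(2*Z + I) = -2*(I + 2*Z) = -4*Z - 2*I)
t = 34 (t = 3 + (1 + 5*6) = 3 + (1 + 30) = 3 + 31 = 34)
b(v) = (34 + v)/(4 - 3*v) (b(v) = (v + 34)/(v + (-4*v - 2*(-2))) = (34 + v)/(v + (-4*v + 4)) = (34 + v)/(v + (4 - 4*v)) = (34 + v)/(4 - 3*v))
1/(-5196 + b(T(-5))) = 1/(-5196 + (-34 - 1*2)/(-4 + 3*2)) = 1/(-5196 + (-34 - 2)/(-4 + 6)) = 1/(-5196 - 36/2) = 1/(-5196 + (½)*(-36)) = 1/(-5196 - 18) = 1/(-5214) = -1/5214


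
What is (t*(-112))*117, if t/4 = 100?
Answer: -5241600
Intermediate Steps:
t = 400 (t = 4*100 = 400)
(t*(-112))*117 = (400*(-112))*117 = -44800*117 = -5241600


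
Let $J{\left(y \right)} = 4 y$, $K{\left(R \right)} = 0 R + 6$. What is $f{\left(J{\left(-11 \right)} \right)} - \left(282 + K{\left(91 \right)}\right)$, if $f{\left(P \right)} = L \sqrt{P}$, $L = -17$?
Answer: $-288 - 34 i \sqrt{11} \approx -288.0 - 112.77 i$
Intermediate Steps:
$K{\left(R \right)} = 6$ ($K{\left(R \right)} = 0 + 6 = 6$)
$f{\left(P \right)} = - 17 \sqrt{P}$
$f{\left(J{\left(-11 \right)} \right)} - \left(282 + K{\left(91 \right)}\right) = - 17 \sqrt{4 \left(-11\right)} - 288 = - 17 \sqrt{-44} - 288 = - 17 \cdot 2 i \sqrt{11} - 288 = - 34 i \sqrt{11} - 288 = -288 - 34 i \sqrt{11}$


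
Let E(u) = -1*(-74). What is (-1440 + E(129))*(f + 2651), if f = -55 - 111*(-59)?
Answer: -12492070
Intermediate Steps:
E(u) = 74
f = 6494 (f = -55 + 6549 = 6494)
(-1440 + E(129))*(f + 2651) = (-1440 + 74)*(6494 + 2651) = -1366*9145 = -12492070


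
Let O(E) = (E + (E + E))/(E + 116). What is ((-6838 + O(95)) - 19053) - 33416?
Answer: -12513492/211 ≈ -59306.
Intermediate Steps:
O(E) = 3*E/(116 + E) (O(E) = (E + 2*E)/(116 + E) = (3*E)/(116 + E) = 3*E/(116 + E))
((-6838 + O(95)) - 19053) - 33416 = ((-6838 + 3*95/(116 + 95)) - 19053) - 33416 = ((-6838 + 3*95/211) - 19053) - 33416 = ((-6838 + 3*95*(1/211)) - 19053) - 33416 = ((-6838 + 285/211) - 19053) - 33416 = (-1442533/211 - 19053) - 33416 = -5462716/211 - 33416 = -12513492/211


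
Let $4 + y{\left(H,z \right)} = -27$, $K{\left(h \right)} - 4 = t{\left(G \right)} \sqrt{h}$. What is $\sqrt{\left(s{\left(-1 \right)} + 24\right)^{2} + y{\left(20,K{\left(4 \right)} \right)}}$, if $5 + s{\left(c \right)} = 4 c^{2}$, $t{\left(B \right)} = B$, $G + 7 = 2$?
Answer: $\sqrt{498} \approx 22.316$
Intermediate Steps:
$G = -5$ ($G = -7 + 2 = -5$)
$K{\left(h \right)} = 4 - 5 \sqrt{h}$
$y{\left(H,z \right)} = -31$ ($y{\left(H,z \right)} = -4 - 27 = -31$)
$s{\left(c \right)} = -5 + 4 c^{2}$
$\sqrt{\left(s{\left(-1 \right)} + 24\right)^{2} + y{\left(20,K{\left(4 \right)} \right)}} = \sqrt{\left(\left(-5 + 4 \left(-1\right)^{2}\right) + 24\right)^{2} - 31} = \sqrt{\left(\left(-5 + 4 \cdot 1\right) + 24\right)^{2} - 31} = \sqrt{\left(\left(-5 + 4\right) + 24\right)^{2} - 31} = \sqrt{\left(-1 + 24\right)^{2} - 31} = \sqrt{23^{2} - 31} = \sqrt{529 - 31} = \sqrt{498}$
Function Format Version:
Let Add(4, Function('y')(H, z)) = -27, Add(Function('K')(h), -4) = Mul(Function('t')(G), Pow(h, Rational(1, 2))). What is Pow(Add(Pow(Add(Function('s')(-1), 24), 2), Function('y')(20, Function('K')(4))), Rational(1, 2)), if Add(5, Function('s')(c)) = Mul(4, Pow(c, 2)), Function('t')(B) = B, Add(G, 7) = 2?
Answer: Pow(498, Rational(1, 2)) ≈ 22.316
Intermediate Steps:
G = -5 (G = Add(-7, 2) = -5)
Function('K')(h) = Add(4, Mul(-5, Pow(h, Rational(1, 2))))
Function('y')(H, z) = -31 (Function('y')(H, z) = Add(-4, -27) = -31)
Function('s')(c) = Add(-5, Mul(4, Pow(c, 2)))
Pow(Add(Pow(Add(Function('s')(-1), 24), 2), Function('y')(20, Function('K')(4))), Rational(1, 2)) = Pow(Add(Pow(Add(Add(-5, Mul(4, Pow(-1, 2))), 24), 2), -31), Rational(1, 2)) = Pow(Add(Pow(Add(Add(-5, Mul(4, 1)), 24), 2), -31), Rational(1, 2)) = Pow(Add(Pow(Add(Add(-5, 4), 24), 2), -31), Rational(1, 2)) = Pow(Add(Pow(Add(-1, 24), 2), -31), Rational(1, 2)) = Pow(Add(Pow(23, 2), -31), Rational(1, 2)) = Pow(Add(529, -31), Rational(1, 2)) = Pow(498, Rational(1, 2))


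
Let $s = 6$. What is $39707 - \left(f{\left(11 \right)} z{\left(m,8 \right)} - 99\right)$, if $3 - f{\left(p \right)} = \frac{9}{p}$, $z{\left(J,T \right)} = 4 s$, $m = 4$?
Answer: $\frac{437290}{11} \approx 39754.0$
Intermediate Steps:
$z{\left(J,T \right)} = 24$ ($z{\left(J,T \right)} = 4 \cdot 6 = 24$)
$f{\left(p \right)} = 3 - \frac{9}{p}$
$39707 - \left(f{\left(11 \right)} z{\left(m,8 \right)} - 99\right) = 39707 - \left(\left(3 - \frac{9}{11}\right) 24 - 99\right) = 39707 - \left(\frac{24}{11} \cdot 24 - 99\right) = 39707 - \left(\frac{576}{11} - 99\right) = 39707 - - \frac{513}{11} = 39707 + \frac{513}{11} = \frac{437290}{11}$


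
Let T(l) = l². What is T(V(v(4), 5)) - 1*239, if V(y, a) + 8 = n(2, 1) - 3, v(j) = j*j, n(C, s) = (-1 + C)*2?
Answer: -158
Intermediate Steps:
n(C, s) = -2 + 2*C
v(j) = j²
V(y, a) = -9 (V(y, a) = -8 + ((-2 + 2*2) - 3) = -8 + ((-2 + 4) - 3) = -8 + (2 - 3) = -8 - 1 = -9)
T(V(v(4), 5)) - 1*239 = (-9)² - 1*239 = 81 - 239 = -158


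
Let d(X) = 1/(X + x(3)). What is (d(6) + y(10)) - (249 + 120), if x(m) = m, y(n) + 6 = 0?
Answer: -3374/9 ≈ -374.89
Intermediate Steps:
y(n) = -6 (y(n) = -6 + 0 = -6)
d(X) = 1/(3 + X) (d(X) = 1/(X + 3) = 1/(3 + X))
(d(6) + y(10)) - (249 + 120) = (1/(3 + 6) - 6) - (249 + 120) = (1/9 - 6) - 1*369 = (1/9 - 6) - 369 = -53/9 - 369 = -3374/9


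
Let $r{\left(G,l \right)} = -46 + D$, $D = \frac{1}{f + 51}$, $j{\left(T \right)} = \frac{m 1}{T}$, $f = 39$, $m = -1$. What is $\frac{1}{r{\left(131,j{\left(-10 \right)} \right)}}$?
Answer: $- \frac{90}{4139} \approx -0.021744$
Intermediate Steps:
$j{\left(T \right)} = - \frac{1}{T}$ ($j{\left(T \right)} = \frac{\left(-1\right) 1}{T} = - \frac{1}{T}$)
$D = \frac{1}{90}$ ($D = \frac{1}{39 + 51} = \frac{1}{90} \approx 0.011111$)
$r{\left(G,l \right)} = - \frac{4139}{90}$ ($r{\left(G,l \right)} = -46 + \frac{1}{90} = - \frac{4139}{90}$)
$\frac{1}{r{\left(131,j{\left(-10 \right)} \right)}} = \frac{1}{- \frac{4139}{90}} = - \frac{90}{4139}$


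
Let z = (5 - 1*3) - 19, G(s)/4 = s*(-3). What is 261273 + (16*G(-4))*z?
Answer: 248217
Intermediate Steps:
G(s) = -12*s (G(s) = 4*(s*(-3)) = 4*(-3*s) = -12*s)
z = -17 (z = (5 - 3) - 19 = 2 - 19 = -17)
261273 + (16*G(-4))*z = 261273 + (16*(-12*(-4)))*(-17) = 261273 + (16*48)*(-17) = 261273 + 768*(-17) = 261273 - 13056 = 248217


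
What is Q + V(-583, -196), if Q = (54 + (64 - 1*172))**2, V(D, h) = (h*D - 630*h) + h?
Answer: 240468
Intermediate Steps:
V(D, h) = -629*h + D*h (V(D, h) = (D*h - 630*h) + h = (-630*h + D*h) + h = -629*h + D*h)
Q = 2916 (Q = (54 + (64 - 172))**2 = (54 - 108)**2 = (-54)**2 = 2916)
Q + V(-583, -196) = 2916 - 196*(-629 - 583) = 2916 - 196*(-1212) = 2916 + 237552 = 240468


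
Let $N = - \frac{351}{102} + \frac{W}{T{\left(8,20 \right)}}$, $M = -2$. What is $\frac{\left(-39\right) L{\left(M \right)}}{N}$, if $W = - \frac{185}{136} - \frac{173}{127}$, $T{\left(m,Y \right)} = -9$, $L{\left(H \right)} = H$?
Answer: $- \frac{12124944}{487901} \approx -24.851$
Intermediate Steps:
$W = - \frac{47023}{17272}$ ($W = \left(-185\right) \frac{1}{136} - \frac{173}{127} = - \frac{185}{136} - \frac{173}{127} = - \frac{47023}{17272} \approx -2.7225$)
$N = - \frac{487901}{155448}$ ($N = - \frac{351}{102} - \frac{47023}{17272 \left(-9\right)} = \left(-351\right) \frac{1}{102} - - \frac{47023}{155448} = - \frac{117}{34} + \frac{47023}{155448} = - \frac{487901}{155448} \approx -3.1387$)
$\frac{\left(-39\right) L{\left(M \right)}}{N} = \frac{\left(-39\right) \left(-2\right)}{- \frac{487901}{155448}} = 78 \left(- \frac{155448}{487901}\right) = - \frac{12124944}{487901}$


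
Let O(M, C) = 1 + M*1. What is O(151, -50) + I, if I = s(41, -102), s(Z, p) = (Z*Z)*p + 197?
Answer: -171113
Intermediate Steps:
O(M, C) = 1 + M
s(Z, p) = 197 + p*Z² (s(Z, p) = Z²*p + 197 = p*Z² + 197 = 197 + p*Z²)
I = -171265 (I = 197 - 102*41² = 197 - 102*1681 = 197 - 171462 = -171265)
O(151, -50) + I = (1 + 151) - 171265 = 152 - 171265 = -171113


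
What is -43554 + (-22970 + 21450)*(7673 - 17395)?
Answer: 14733886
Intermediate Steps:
-43554 + (-22970 + 21450)*(7673 - 17395) = -43554 - 1520*(-9722) = -43554 + 14777440 = 14733886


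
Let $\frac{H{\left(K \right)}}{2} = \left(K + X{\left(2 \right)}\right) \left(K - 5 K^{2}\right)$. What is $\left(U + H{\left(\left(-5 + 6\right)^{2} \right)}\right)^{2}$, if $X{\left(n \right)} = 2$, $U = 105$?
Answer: $6561$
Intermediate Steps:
$H{\left(K \right)} = 2 \left(2 + K\right) \left(K - 5 K^{2}\right)$ ($H{\left(K \right)} = 2 \left(K + 2\right) \left(K - 5 K^{2}\right) = 2 \left(2 + K\right) \left(K - 5 K^{2}\right)$)
$\left(U + H{\left(\left(-5 + 6\right)^{2} \right)}\right)^{2} = \left(105 + 2 \left(-5 + 6\right)^{2} \left(2 - 9 \left(-5 + 6\right)^{2} - 5 \left(\left(-5 + 6\right)^{2}\right)^{2}\right)\right)^{2} = \left(105 + 2 \cdot 1^{2} \left(2 - 9 \cdot 1^{2} - 5 \left(1^{2}\right)^{2}\right)\right)^{2} = \left(105 + 2 \cdot 1 \left(2 - 9 - 5 \cdot 1^{2}\right)\right)^{2} = \left(105 + 2 \cdot 1 \left(2 - 9 - 5\right)\right)^{2} = \left(105 + 2 \cdot 1 \left(-12\right)\right)^{2} = \left(105 - 24\right)^{2} = 81^{2} = 6561$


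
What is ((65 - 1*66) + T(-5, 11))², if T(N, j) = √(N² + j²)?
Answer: (1 - √146)² ≈ 122.83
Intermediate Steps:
((65 - 1*66) + T(-5, 11))² = ((65 - 1*66) + √((-5)² + 11²))² = ((65 - 66) + √(25 + 121))² = (-1 + √146)²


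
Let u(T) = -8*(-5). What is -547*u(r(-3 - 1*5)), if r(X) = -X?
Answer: -21880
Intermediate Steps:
u(T) = 40
-547*u(r(-3 - 1*5)) = -547*40 = -21880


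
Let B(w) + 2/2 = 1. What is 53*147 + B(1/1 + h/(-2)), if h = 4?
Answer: 7791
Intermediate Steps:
B(w) = 0 (B(w) = -1 + 1 = 0)
53*147 + B(1/1 + h/(-2)) = 53*147 + 0 = 7791 + 0 = 7791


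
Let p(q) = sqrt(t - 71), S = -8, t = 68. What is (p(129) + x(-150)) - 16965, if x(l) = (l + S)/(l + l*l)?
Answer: -189583954/11175 + I*sqrt(3) ≈ -16965.0 + 1.732*I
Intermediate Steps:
p(q) = I*sqrt(3) (p(q) = sqrt(68 - 71) = sqrt(-3) = I*sqrt(3))
x(l) = (-8 + l)/(l + l**2) (x(l) = (l - 8)/(l + l*l) = (-8 + l)/(l + l**2))
(p(129) + x(-150)) - 16965 = (I*sqrt(3) + (-8 - 150)/((-150)*(1 - 150))) - 16965 = (I*sqrt(3) - 1/150*(-158)/(-149)) - 16965 = (I*sqrt(3) - 1/150*(-1/149)*(-158)) - 16965 = (I*sqrt(3) - 79/11175) - 16965 = (-79/11175 + I*sqrt(3)) - 16965 = -189583954/11175 + I*sqrt(3)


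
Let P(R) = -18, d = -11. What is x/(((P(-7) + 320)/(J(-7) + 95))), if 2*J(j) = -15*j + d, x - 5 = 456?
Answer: 32731/151 ≈ 216.76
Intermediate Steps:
x = 461 (x = 5 + 456 = 461)
J(j) = -11/2 - 15*j/2 (J(j) = (-15*j - 11)/2 = (-11 - 15*j)/2 = -11/2 - 15*j/2)
x/(((P(-7) + 320)/(J(-7) + 95))) = 461/(((-18 + 320)/((-11/2 - 15/2*(-7)) + 95))) = 461/((302/((-11/2 + 105/2) + 95))) = 461/((302/(47 + 95))) = 461/((302/142)) = 461/((302*(1/142))) = 461/(151/71) = 461*(71/151) = 32731/151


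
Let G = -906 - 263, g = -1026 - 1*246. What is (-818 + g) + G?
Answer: -3259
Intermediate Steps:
g = -1272 (g = -1026 - 246 = -1272)
G = -1169
(-818 + g) + G = (-818 - 1272) - 1169 = -2090 - 1169 = -3259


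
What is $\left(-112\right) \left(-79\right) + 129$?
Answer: $8977$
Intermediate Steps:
$\left(-112\right) \left(-79\right) + 129 = 8848 + 129 = 8977$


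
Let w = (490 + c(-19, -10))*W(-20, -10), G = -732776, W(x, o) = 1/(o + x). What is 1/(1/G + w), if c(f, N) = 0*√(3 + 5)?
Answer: -2198328/35906027 ≈ -0.061224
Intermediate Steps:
c(f, N) = 0 (c(f, N) = 0*√8 = 0*(2*√2) = 0)
w = -49/3 (w = (490 + 0)/(-10 - 20) = 490/(-30) = 490*(-1/30) = -49/3 ≈ -16.333)
1/(1/G + w) = 1/(1/(-732776) - 49/3) = 1/(-1/732776 - 49/3) = 1/(-35906027/2198328) = -2198328/35906027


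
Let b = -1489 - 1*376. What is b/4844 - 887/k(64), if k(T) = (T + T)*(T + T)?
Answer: -8713197/19841024 ≈ -0.43915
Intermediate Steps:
k(T) = 4*T**2 (k(T) = (2*T)*(2*T) = 4*T**2)
b = -1865 (b = -1489 - 376 = -1865)
b/4844 - 887/k(64) = -1865/4844 - 887/(4*64**2) = -1865*1/4844 - 887/(4*4096) = -1865/4844 - 887/16384 = -8713197/19841024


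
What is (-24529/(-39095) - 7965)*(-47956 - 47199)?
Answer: 5925628155526/7819 ≈ 7.5785e+8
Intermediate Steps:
(-24529/(-39095) - 7965)*(-47956 - 47199) = (-24529*(-1/39095) - 7965)*(-95155) = (24529/39095 - 7965)*(-95155) = -311367146/39095*(-95155) = 5925628155526/7819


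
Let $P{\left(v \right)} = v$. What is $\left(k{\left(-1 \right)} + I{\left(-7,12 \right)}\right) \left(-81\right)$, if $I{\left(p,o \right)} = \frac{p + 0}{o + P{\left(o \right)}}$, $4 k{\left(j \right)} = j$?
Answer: $\frac{351}{8} \approx 43.875$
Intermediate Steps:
$k{\left(j \right)} = \frac{j}{4}$
$I{\left(p,o \right)} = \frac{p}{2 o}$ ($I{\left(p,o \right)} = \frac{p + 0}{o + o} = \frac{p}{2 o}$)
$\left(k{\left(-1 \right)} + I{\left(-7,12 \right)}\right) \left(-81\right) = \left(\frac{1}{4} \left(-1\right) + \frac{1}{2} \left(-7\right) \frac{1}{12}\right) \left(-81\right) = \left(- \frac{1}{4} + \frac{1}{2} \left(-7\right) \frac{1}{12}\right) \left(-81\right) = \left(- \frac{1}{4} - \frac{7}{24}\right) \left(-81\right) = \left(- \frac{13}{24}\right) \left(-81\right) = \frac{351}{8}$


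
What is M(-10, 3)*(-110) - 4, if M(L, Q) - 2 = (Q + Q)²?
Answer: -4184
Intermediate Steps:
M(L, Q) = 2 + 4*Q² (M(L, Q) = 2 + (Q + Q)² = 2 + (2*Q)² = 2 + 4*Q²)
M(-10, 3)*(-110) - 4 = (2 + 4*3²)*(-110) - 4 = (2 + 4*9)*(-110) - 4 = (2 + 36)*(-110) - 4 = 38*(-110) - 4 = -4180 - 4 = -4184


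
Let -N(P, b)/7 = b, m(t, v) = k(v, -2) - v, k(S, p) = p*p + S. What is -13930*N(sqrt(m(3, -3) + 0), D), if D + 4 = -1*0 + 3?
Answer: -97510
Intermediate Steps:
k(S, p) = S + p**2 (k(S, p) = p**2 + S = S + p**2)
D = -1 (D = -4 + (-1*0 + 3) = -4 + (0 + 3) = -4 + 3 = -1)
m(t, v) = 4 (m(t, v) = (v + (-2)**2) - v = (v + 4) - v = (4 + v) - v = 4)
N(P, b) = -7*b
-13930*N(sqrt(m(3, -3) + 0), D) = -(-97510)*(-1) = -13930*7 = -97510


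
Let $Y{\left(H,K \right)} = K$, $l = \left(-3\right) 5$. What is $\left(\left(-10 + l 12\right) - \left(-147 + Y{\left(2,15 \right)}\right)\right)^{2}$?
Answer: $3364$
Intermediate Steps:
$l = -15$
$\left(\left(-10 + l 12\right) - \left(-147 + Y{\left(2,15 \right)}\right)\right)^{2} = \left(\left(-10 - 180\right) + \left(147 - 15\right)\right)^{2} = \left(-190 + 132\right)^{2} = \left(-58\right)^{2} = 3364$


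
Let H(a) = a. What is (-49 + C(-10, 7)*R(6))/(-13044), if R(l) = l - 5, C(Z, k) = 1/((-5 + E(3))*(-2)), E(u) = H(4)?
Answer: 97/26088 ≈ 0.0037182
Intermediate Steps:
E(u) = 4
C(Z, k) = ½ (C(Z, k) = 1/((-5 + 4)*(-2)) = 1/(-1*(-2)) = 1/2 = ½)
R(l) = -5 + l
(-49 + C(-10, 7)*R(6))/(-13044) = (-49 + (-5 + 6)/2)/(-13044) = (-49 + (½)*1)*(-1/13044) = (-49 + ½)*(-1/13044) = -97/2*(-1/13044) = 97/26088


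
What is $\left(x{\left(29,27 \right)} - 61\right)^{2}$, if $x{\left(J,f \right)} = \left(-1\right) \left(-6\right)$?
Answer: $3025$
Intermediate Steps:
$x{\left(J,f \right)} = 6$
$\left(x{\left(29,27 \right)} - 61\right)^{2} = \left(6 - 61\right)^{2} = \left(-55\right)^{2} = 3025$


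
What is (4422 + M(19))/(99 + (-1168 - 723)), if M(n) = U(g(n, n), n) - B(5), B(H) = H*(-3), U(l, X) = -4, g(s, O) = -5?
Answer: -4433/1792 ≈ -2.4738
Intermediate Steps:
B(H) = -3*H
M(n) = 11 (M(n) = -4 - (-3)*5 = -4 - 1*(-15) = -4 + 15 = 11)
(4422 + M(19))/(99 + (-1168 - 723)) = (4422 + 11)/(99 + (-1168 - 723)) = 4433/(99 - 1891) = 4433/(-1792) = 4433*(-1/1792) = -4433/1792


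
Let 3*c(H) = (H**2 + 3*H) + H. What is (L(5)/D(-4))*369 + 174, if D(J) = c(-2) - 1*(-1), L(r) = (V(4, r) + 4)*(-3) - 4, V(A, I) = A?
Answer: 31170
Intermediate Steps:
c(H) = H**2/3 + 4*H/3 (c(H) = ((H**2 + 3*H) + H)/3 = (H**2 + 4*H)/3 = H**2/3 + 4*H/3)
L(r) = -28 (L(r) = (4 + 4)*(-3) - 4 = 8*(-3) - 4 = -24 - 4 = -28)
D(J) = -1/3 (D(J) = (1/3)*(-2)*(4 - 2) - 1*(-1) = (1/3)*(-2)*2 + 1 = -4/3 + 1 = -1/3)
(L(5)/D(-4))*369 + 174 = -28/(-1/3)*369 + 174 = -28*(-3)*369 + 174 = 84*369 + 174 = 30996 + 174 = 31170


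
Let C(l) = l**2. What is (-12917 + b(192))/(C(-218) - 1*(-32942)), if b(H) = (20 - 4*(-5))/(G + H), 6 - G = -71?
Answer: -1158211/7215118 ≈ -0.16053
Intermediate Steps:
G = 77 (G = 6 - 1*(-71) = 6 + 71 = 77)
b(H) = 40/(77 + H) (b(H) = (20 - 4*(-5))/(77 + H) = (20 + 20)/(77 + H) = 40/(77 + H))
(-12917 + b(192))/(C(-218) - 1*(-32942)) = (-12917 + 40/(77 + 192))/((-218)**2 - 1*(-32942)) = (-12917 + 40/269)/(47524 + 32942) = (-12917 + 40*(1/269))/80466 = (-12917 + 40/269)*(1/80466) = -3474633/269*1/80466 = -1158211/7215118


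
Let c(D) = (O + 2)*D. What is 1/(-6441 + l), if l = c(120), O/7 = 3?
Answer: -1/3681 ≈ -0.00027167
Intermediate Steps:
O = 21 (O = 7*3 = 21)
c(D) = 23*D (c(D) = (21 + 2)*D = 23*D)
l = 2760 (l = 23*120 = 2760)
1/(-6441 + l) = 1/(-6441 + 2760) = 1/(-3681) = -1/3681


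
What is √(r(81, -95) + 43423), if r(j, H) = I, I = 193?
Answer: 4*√2726 ≈ 208.84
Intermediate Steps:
r(j, H) = 193
√(r(81, -95) + 43423) = √(193 + 43423) = √43616 = 4*√2726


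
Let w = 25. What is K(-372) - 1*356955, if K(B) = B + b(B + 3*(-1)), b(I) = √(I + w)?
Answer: -357327 + 5*I*√14 ≈ -3.5733e+5 + 18.708*I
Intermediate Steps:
b(I) = √(25 + I) (b(I) = √(I + 25) = √(25 + I))
K(B) = B + √(22 + B) (K(B) = B + √(25 + (B + 3*(-1))) = B + √(25 + (B - 3)) = B + √(25 + (-3 + B)) = B + √(22 + B))
K(-372) - 1*356955 = (-372 + √(22 - 372)) - 1*356955 = (-372 + √(-350)) - 356955 = (-372 + 5*I*√14) - 356955 = -357327 + 5*I*√14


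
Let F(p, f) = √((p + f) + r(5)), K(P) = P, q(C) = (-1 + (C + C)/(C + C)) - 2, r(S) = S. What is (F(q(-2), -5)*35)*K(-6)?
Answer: -210*I*√2 ≈ -296.98*I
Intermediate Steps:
q(C) = -2 (q(C) = (-1 + (2*C)/((2*C))) - 2 = (-1 + (2*C)*(1/(2*C))) - 2 = (-1 + 1) - 2 = 0 - 2 = -2)
F(p, f) = √(5 + f + p) (F(p, f) = √((p + f) + 5) = √((f + p) + 5) = √(5 + f + p))
(F(q(-2), -5)*35)*K(-6) = (√(5 - 5 - 2)*35)*(-6) = (√(-2)*35)*(-6) = ((I*√2)*35)*(-6) = (35*I*√2)*(-6) = -210*I*√2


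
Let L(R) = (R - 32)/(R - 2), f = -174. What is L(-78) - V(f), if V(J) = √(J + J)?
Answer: 11/8 - 2*I*√87 ≈ 1.375 - 18.655*I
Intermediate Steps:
V(J) = √2*√J (V(J) = √(2*J) = √2*√J)
L(R) = (-32 + R)/(-2 + R)
L(-78) - V(f) = (-32 - 78)/(-2 - 78) - √2*√(-174) = -110/(-80) - √2*I*√174 = -1/80*(-110) - 2*I*√87 = 11/8 - 2*I*√87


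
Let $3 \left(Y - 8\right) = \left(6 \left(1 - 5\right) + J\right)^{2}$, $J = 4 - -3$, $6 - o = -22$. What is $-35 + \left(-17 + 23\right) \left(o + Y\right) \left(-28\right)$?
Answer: $-22267$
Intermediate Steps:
$o = 28$ ($o = 6 - -22 = 6 + 22 = 28$)
$J = 7$ ($J = 4 + 3 = 7$)
$Y = \frac{313}{3}$ ($Y = 8 + \frac{\left(6 \left(1 - 5\right) + 7\right)^{2}}{3} = 8 + \frac{\left(6 \left(-4\right) + 7\right)^{2}}{3} = 8 + \frac{\left(-24 + 7\right)^{2}}{3} = 8 + \frac{\left(-17\right)^{2}}{3} = 8 + \frac{1}{3} \cdot 289 = 8 + \frac{289}{3} = \frac{313}{3} \approx 104.33$)
$-35 + \left(-17 + 23\right) \left(o + Y\right) \left(-28\right) = -35 + \left(-17 + 23\right) \left(28 + \frac{313}{3}\right) \left(-28\right) = -35 + 6 \cdot \frac{397}{3} \left(-28\right) = -35 + 794 \left(-28\right) = -35 - 22232 = -22267$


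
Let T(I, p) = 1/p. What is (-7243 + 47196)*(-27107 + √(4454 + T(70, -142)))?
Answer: -1083005971 + 439483*√742234/142 ≈ -1.0803e+9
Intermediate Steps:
(-7243 + 47196)*(-27107 + √(4454 + T(70, -142))) = (-7243 + 47196)*(-27107 + √(4454 + 1/(-142))) = 39953*(-27107 + √(4454 - 1/142)) = 39953*(-27107 + √(632467/142)) = 39953*(-27107 + 11*√742234/142) = -1083005971 + 439483*√742234/142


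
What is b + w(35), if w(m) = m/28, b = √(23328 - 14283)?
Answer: 5/4 + 3*√1005 ≈ 96.355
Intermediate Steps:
b = 3*√1005 (b = √9045 = 3*√1005 ≈ 95.105)
w(m) = m/28 (w(m) = m*(1/28) = m/28)
b + w(35) = 3*√1005 + (1/28)*35 = 3*√1005 + 5/4 = 5/4 + 3*√1005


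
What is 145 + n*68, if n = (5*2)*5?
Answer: 3545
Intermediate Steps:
n = 50 (n = 10*5 = 50)
145 + n*68 = 145 + 50*68 = 145 + 3400 = 3545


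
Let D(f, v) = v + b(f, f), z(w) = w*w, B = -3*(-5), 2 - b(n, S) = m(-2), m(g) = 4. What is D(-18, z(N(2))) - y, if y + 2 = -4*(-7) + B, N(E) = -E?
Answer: -39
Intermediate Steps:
b(n, S) = -2 (b(n, S) = 2 - 1*4 = 2 - 4 = -2)
B = 15
y = 41 (y = -2 + (-4*(-7) + 15) = -2 + (28 + 15) = -2 + 43 = 41)
z(w) = w**2
D(f, v) = -2 + v (D(f, v) = v - 2 = -2 + v)
D(-18, z(N(2))) - y = (-2 + (-1*2)**2) - 1*41 = (-2 + (-2)**2) - 41 = (-2 + 4) - 41 = 2 - 41 = -39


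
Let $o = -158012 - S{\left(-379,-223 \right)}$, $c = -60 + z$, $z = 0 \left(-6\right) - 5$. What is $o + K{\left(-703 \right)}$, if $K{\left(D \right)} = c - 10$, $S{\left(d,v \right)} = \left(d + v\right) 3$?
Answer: $-156281$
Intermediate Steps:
$S{\left(d,v \right)} = 3 d + 3 v$
$z = -5$ ($z = 0 - 5 = -5$)
$c = -65$ ($c = -60 - 5 = -65$)
$o = -156206$ ($o = -158012 - \left(3 \left(-379\right) + 3 \left(-223\right)\right) = -158012 - \left(-1137 - 669\right) = -158012 - -1806 = -158012 + 1806 = -156206$)
$K{\left(D \right)} = -75$ ($K{\left(D \right)} = -65 - 10 = -75$)
$o + K{\left(-703 \right)} = -156206 - 75 = -156281$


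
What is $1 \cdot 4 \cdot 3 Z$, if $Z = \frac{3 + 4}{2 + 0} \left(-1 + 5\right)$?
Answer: $168$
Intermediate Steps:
$Z = 14$ ($Z = \frac{7}{2} \cdot 4 = 14$)
$1 \cdot 4 \cdot 3 Z = 1 \cdot 4 \cdot 3 \cdot 14 = 4 \cdot 3 \cdot 14 = 12 \cdot 14 = 168$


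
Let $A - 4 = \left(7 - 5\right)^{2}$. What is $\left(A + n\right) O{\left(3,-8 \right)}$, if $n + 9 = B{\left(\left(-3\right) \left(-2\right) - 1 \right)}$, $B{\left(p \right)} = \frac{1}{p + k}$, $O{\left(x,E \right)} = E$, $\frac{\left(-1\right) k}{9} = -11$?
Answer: $\frac{103}{13} \approx 7.9231$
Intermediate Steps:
$k = 99$ ($k = \left(-9\right) \left(-11\right) = 99$)
$B{\left(p \right)} = \frac{1}{99 + p}$ ($B{\left(p \right)} = \frac{1}{p + 99} = \frac{1}{99 + p}$)
$n = - \frac{935}{104}$ ($n = -9 + \frac{1}{99 - -5} = -9 + \frac{1}{99 + \left(6 - 1\right)} = -9 + \frac{1}{99 + 5} = -9 + \frac{1}{104} = - \frac{935}{104} \approx -8.9904$)
$A = 8$ ($A = 4 + \left(7 - 5\right)^{2} = 4 + 2^{2} = 4 + 4 = 8$)
$\left(A + n\right) O{\left(3,-8 \right)} = \left(8 - \frac{935}{104}\right) \left(-8\right) = \left(- \frac{103}{104}\right) \left(-8\right) = \frac{103}{13}$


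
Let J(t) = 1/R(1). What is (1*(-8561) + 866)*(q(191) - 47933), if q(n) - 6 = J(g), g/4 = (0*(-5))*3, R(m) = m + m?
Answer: 737588835/2 ≈ 3.6879e+8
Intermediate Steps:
R(m) = 2*m
g = 0 (g = 4*((0*(-5))*3) = 4*(0*3) = 4*0 = 0)
J(t) = ½ (J(t) = 1/(2*1) = 1/2 = ½)
q(n) = 13/2 (q(n) = 6 + ½ = 13/2)
(1*(-8561) + 866)*(q(191) - 47933) = (1*(-8561) + 866)*(13/2 - 47933) = (-8561 + 866)*(-95853/2) = -7695*(-95853/2) = 737588835/2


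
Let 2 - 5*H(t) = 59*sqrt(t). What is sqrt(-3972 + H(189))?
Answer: sqrt(-99290 - 885*sqrt(21))/5 ≈ 64.295*I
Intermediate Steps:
H(t) = 2/5 - 59*sqrt(t)/5
sqrt(-3972 + H(189)) = sqrt(-3972 + (2/5 - 177*sqrt(21)/5)) = sqrt(-19858/5 - 177*sqrt(21)/5)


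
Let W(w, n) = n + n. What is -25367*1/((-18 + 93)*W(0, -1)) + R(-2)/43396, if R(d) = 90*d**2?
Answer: 275220083/1627350 ≈ 169.12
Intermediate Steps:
W(w, n) = 2*n
-25367*1/((-18 + 93)*W(0, -1)) + R(-2)/43396 = -25367*(-1/(2*(-18 + 93))) + (90*(-2)**2)/43396 = -25367/(75*(-2)) + (90*4)*(1/43396) = -25367/(-150) + 360*(1/43396) = -25367*(-1/150) + 90/10849 = 25367/150 + 90/10849 = 275220083/1627350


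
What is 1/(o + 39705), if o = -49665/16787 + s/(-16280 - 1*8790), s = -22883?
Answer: 420850090/16708991858821 ≈ 2.5187e-5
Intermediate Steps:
o = -860964629/420850090 (o = -49665/16787 - 22883/(-16280 - 1*8790) = -49665*1/16787 - 22883/(-16280 - 8790) = -49665/16787 - 22883/(-25070) = -49665/16787 - 22883*(-1/25070) = -49665/16787 + 22883/25070 = -860964629/420850090 ≈ -2.0458)
1/(o + 39705) = 1/(-860964629/420850090 + 39705) = 1/(16708991858821/420850090) = 420850090/16708991858821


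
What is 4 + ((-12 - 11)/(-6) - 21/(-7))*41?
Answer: 1705/6 ≈ 284.17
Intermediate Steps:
4 + ((-12 - 11)/(-6) - 21/(-7))*41 = 4 + (-23*(-1/6) - 21*(-1/7))*41 = 4 + (23/6 + 3)*41 = 4 + (41/6)*41 = 4 + 1681/6 = 1705/6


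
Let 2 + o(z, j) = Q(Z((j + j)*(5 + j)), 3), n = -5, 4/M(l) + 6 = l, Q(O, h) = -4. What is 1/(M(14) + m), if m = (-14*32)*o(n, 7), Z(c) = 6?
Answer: 2/5377 ≈ 0.00037195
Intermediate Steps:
M(l) = 4/(-6 + l)
o(z, j) = -6 (o(z, j) = -2 - 4 = -6)
m = 2688 (m = -14*32*(-6) = -448*(-6) = 2688)
1/(M(14) + m) = 1/(4/(-6 + 14) + 2688) = 1/(4/8 + 2688) = 1/(4*(⅛) + 2688) = 1/(½ + 2688) = 1/(5377/2) = 2/5377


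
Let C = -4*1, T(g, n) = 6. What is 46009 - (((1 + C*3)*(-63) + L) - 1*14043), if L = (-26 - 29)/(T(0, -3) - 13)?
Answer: 415458/7 ≈ 59351.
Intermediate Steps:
C = -4
L = 55/7 (L = (-26 - 29)/(6 - 13) = -55/(-7) = -55*(-⅐) = 55/7 ≈ 7.8571)
46009 - (((1 + C*3)*(-63) + L) - 1*14043) = 46009 - (((1 - 4*3)*(-63) + 55/7) - 1*14043) = 46009 - (((1 - 12)*(-63) + 55/7) - 14043) = 46009 - ((-11*(-63) + 55/7) - 14043) = 46009 - ((693 + 55/7) - 14043) = 46009 - (4906/7 - 14043) = 46009 - 1*(-93395/7) = 46009 + 93395/7 = 415458/7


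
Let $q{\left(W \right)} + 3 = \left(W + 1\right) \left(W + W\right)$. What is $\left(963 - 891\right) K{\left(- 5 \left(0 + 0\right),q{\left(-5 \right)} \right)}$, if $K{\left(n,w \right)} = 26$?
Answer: $1872$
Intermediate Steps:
$q{\left(W \right)} = -3 + 2 W \left(1 + W\right)$ ($q{\left(W \right)} = -3 + \left(W + 1\right) \left(W + W\right) = -3 + \left(1 + W\right) 2 W = -3 + 2 W \left(1 + W\right)$)
$\left(963 - 891\right) K{\left(- 5 \left(0 + 0\right),q{\left(-5 \right)} \right)} = \left(963 - 891\right) 26 = 72 \cdot 26 = 1872$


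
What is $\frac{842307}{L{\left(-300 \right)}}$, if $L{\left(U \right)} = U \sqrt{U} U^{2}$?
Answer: $\frac{280769 i \sqrt{3}}{270000000} \approx 0.0018011 i$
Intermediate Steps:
$L{\left(U \right)} = U^{\frac{7}{2}}$ ($L{\left(U \right)} = U^{\frac{3}{2}} U^{2} = U^{\frac{7}{2}}$)
$\frac{842307}{L{\left(-300 \right)}} = \frac{842307}{\left(-300\right)^{\frac{7}{2}}} = \frac{842307}{\left(-270000000\right) i \sqrt{3}} = 842307 \frac{i \sqrt{3}}{810000000} = \frac{280769 i \sqrt{3}}{270000000}$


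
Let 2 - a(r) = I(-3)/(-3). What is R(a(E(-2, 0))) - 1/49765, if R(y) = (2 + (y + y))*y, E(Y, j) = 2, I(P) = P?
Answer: 199059/49765 ≈ 4.0000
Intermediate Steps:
a(r) = 1 (a(r) = 2 - (-3)/(-3) = 2 - (-3)*(-1)/3 = 2 - 1*1 = 2 - 1 = 1)
R(y) = y*(2 + 2*y) (R(y) = (2 + 2*y)*y = y*(2 + 2*y))
R(a(E(-2, 0))) - 1/49765 = 2*1*(1 + 1) - 1/49765 = 2*1*2 - 1*1/49765 = 4 - 1/49765 = 199059/49765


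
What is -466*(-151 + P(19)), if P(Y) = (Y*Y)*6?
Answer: -938990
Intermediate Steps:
P(Y) = 6*Y**2 (P(Y) = Y**2*6 = 6*Y**2)
-466*(-151 + P(19)) = -466*(-151 + 6*19**2) = -466*(-151 + 6*361) = -466*(-151 + 2166) = -466*2015 = -938990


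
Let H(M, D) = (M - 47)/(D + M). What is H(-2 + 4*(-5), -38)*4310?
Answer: 9913/2 ≈ 4956.5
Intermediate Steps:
H(M, D) = (-47 + M)/(D + M)
H(-2 + 4*(-5), -38)*4310 = ((-47 + (-2 + 4*(-5)))/(-38 + (-2 + 4*(-5))))*4310 = ((-47 + (-2 - 20))/(-38 + (-2 - 20)))*4310 = ((-47 - 22)/(-38 - 22))*4310 = (-69/(-60))*4310 = -1/60*(-69)*4310 = (23/20)*4310 = 9913/2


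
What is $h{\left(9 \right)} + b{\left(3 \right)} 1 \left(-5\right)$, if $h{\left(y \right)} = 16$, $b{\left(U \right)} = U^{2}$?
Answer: $-29$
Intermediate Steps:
$h{\left(9 \right)} + b{\left(3 \right)} 1 \left(-5\right) = 16 + 3^{2} \cdot 1 \left(-5\right) = 16 + 9 \cdot 1 \left(-5\right) = 16 + 9 \left(-5\right) = 16 - 45 = -29$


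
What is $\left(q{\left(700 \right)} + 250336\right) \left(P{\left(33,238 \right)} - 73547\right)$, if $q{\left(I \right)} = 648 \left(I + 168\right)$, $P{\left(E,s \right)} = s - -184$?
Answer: $-59436000000$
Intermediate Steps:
$P{\left(E,s \right)} = 184 + s$ ($P{\left(E,s \right)} = s + 184 = 184 + s$)
$q{\left(I \right)} = 108864 + 648 I$ ($q{\left(I \right)} = 648 \left(168 + I\right) = 108864 + 648 I$)
$\left(q{\left(700 \right)} + 250336\right) \left(P{\left(33,238 \right)} - 73547\right) = \left(\left(108864 + 648 \cdot 700\right) + 250336\right) \left(\left(184 + 238\right) - 73547\right) = \left(\left(108864 + 453600\right) + 250336\right) \left(422 - 73547\right) = \left(562464 + 250336\right) \left(-73125\right) = 812800 \left(-73125\right) = -59436000000$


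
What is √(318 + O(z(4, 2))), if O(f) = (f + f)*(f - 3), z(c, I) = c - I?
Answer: √314 ≈ 17.720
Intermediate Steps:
O(f) = 2*f*(-3 + f) (O(f) = (2*f)*(-3 + f) = 2*f*(-3 + f))
√(318 + O(z(4, 2))) = √(318 + 2*(4 - 1*2)*(-3 + (4 - 1*2))) = √(318 + 2*(4 - 2)*(-3 + (4 - 2))) = √(318 + 2*2*(-3 + 2)) = √(318 + 2*2*(-1)) = √(318 - 4) = √314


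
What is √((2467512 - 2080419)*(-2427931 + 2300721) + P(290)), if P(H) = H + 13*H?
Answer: I*√49242096470 ≈ 2.2191e+5*I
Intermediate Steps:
P(H) = 14*H
√((2467512 - 2080419)*(-2427931 + 2300721) + P(290)) = √((2467512 - 2080419)*(-2427931 + 2300721) + 14*290) = √(387093*(-127210) + 4060) = √(-49242100530 + 4060) = √(-49242096470) = I*√49242096470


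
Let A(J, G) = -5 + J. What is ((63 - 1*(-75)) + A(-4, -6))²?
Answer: 16641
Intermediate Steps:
((63 - 1*(-75)) + A(-4, -6))² = ((63 - 1*(-75)) + (-5 - 4))² = ((63 + 75) - 9)² = (138 - 9)² = 129² = 16641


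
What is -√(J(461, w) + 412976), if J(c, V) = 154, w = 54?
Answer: -√413130 ≈ -642.75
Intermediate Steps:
-√(J(461, w) + 412976) = -√(154 + 412976) = -√413130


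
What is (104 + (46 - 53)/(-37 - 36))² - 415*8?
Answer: 40052521/5329 ≈ 7516.0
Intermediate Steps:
(104 + (46 - 53)/(-37 - 36))² - 415*8 = (104 - 7/(-73))² - 3320 = (104 - 7*(-1/73))² - 3320 = (104 + 7/73)² - 3320 = (7599/73)² - 3320 = 57744801/5329 - 3320 = 40052521/5329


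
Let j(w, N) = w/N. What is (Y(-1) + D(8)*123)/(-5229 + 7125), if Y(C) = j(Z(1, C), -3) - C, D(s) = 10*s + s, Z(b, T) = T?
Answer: 8119/1422 ≈ 5.7096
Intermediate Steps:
D(s) = 11*s
Y(C) = -4*C/3 (Y(C) = C/(-3) - C = C*(-⅓) - C = -C/3 - C = -4*C/3)
(Y(-1) + D(8)*123)/(-5229 + 7125) = (-4/3*(-1) + (11*8)*123)/(-5229 + 7125) = (4/3 + 88*123)/1896 = (4/3 + 10824)*(1/1896) = (32476/3)*(1/1896) = 8119/1422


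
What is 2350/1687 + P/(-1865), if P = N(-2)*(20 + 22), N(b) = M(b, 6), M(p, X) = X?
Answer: 3957626/3146255 ≈ 1.2579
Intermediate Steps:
N(b) = 6
P = 252 (P = 6*(20 + 22) = 6*42 = 252)
2350/1687 + P/(-1865) = 2350/1687 + 252/(-1865) = 2350*(1/1687) + 252*(-1/1865) = 2350/1687 - 252/1865 = 3957626/3146255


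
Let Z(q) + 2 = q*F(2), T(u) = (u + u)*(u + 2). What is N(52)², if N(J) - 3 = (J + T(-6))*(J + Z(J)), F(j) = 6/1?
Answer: 1310657209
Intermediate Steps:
F(j) = 6 (F(j) = 6*1 = 6)
T(u) = 2*u*(2 + u) (T(u) = (2*u)*(2 + u) = 2*u*(2 + u))
Z(q) = -2 + 6*q (Z(q) = -2 + q*6 = -2 + 6*q)
N(J) = 3 + (-2 + 7*J)*(48 + J) (N(J) = 3 + (J + 2*(-6)*(2 - 6))*(J + (-2 + 6*J)) = 3 + (J + 2*(-6)*(-4))*(-2 + 7*J) = 3 + (J + 48)*(-2 + 7*J) = 3 + (48 + J)*(-2 + 7*J) = 3 + (-2 + 7*J)*(48 + J))
N(52)² = (-93 + 7*52² + 334*52)² = (-93 + 7*2704 + 17368)² = (-93 + 18928 + 17368)² = 36203² = 1310657209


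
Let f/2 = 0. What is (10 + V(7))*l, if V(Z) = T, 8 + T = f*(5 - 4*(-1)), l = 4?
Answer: 8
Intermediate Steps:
f = 0 (f = 2*0 = 0)
T = -8 (T = -8 + 0*(5 - 4*(-1)) = -8 + 0*(5 + 4) = -8 + 0*9 = -8 + 0 = -8)
V(Z) = -8
(10 + V(7))*l = (10 - 8)*4 = 2*4 = 8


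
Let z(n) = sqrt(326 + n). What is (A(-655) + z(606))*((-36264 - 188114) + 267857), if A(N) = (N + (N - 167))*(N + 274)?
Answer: 24467242023 + 86958*sqrt(233) ≈ 2.4469e+10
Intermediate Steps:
A(N) = (-167 + 2*N)*(274 + N) (A(N) = (N + (-167 + N))*(274 + N) = (-167 + 2*N)*(274 + N))
(A(-655) + z(606))*((-36264 - 188114) + 267857) = ((-45758 + 2*(-655)**2 + 381*(-655)) + sqrt(326 + 606))*((-36264 - 188114) + 267857) = ((-45758 + 2*429025 - 249555) + sqrt(932))*(-224378 + 267857) = ((-45758 + 858050 - 249555) + 2*sqrt(233))*43479 = (562737 + 2*sqrt(233))*43479 = 24467242023 + 86958*sqrt(233)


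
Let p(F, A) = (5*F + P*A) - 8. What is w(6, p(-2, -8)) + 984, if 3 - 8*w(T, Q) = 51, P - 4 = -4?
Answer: 978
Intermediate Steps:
P = 0 (P = 4 - 4 = 0)
p(F, A) = -8 + 5*F (p(F, A) = (5*F + 0*A) - 8 = (5*F + 0) - 8 = 5*F - 8 = -8 + 5*F)
w(T, Q) = -6 (w(T, Q) = 3/8 - ⅛*51 = 3/8 - 51/8 = -6)
w(6, p(-2, -8)) + 984 = -6 + 984 = 978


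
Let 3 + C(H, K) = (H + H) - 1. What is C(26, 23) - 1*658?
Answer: -610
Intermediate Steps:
C(H, K) = -4 + 2*H (C(H, K) = -3 + ((H + H) - 1) = -3 + (2*H - 1) = -3 + (-1 + 2*H) = -4 + 2*H)
C(26, 23) - 1*658 = (-4 + 2*26) - 1*658 = (-4 + 52) - 658 = 48 - 658 = -610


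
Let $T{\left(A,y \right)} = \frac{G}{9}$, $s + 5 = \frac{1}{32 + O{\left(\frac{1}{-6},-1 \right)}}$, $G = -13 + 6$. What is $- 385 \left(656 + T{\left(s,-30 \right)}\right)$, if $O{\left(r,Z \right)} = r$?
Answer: $- \frac{2270345}{9} \approx -2.5226 \cdot 10^{5}$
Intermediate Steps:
$G = -7$
$s = - \frac{949}{191}$ ($s = -5 + \frac{1}{32 + \frac{1}{-6}} = -5 + \frac{1}{32 - \frac{1}{6}} = -5 + \frac{1}{\frac{191}{6}} = -5 + \frac{6}{191} = - \frac{949}{191} \approx -4.9686$)
$T{\left(A,y \right)} = - \frac{7}{9}$
$- 385 \left(656 + T{\left(s,-30 \right)}\right) = - 385 \left(656 - \frac{7}{9}\right) = \left(-385\right) \frac{5897}{9} = - \frac{2270345}{9}$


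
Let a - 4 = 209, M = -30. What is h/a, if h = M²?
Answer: 300/71 ≈ 4.2253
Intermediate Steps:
a = 213 (a = 4 + 209 = 213)
h = 900 (h = (-30)² = 900)
h/a = 900/213 = 900*(1/213) = 300/71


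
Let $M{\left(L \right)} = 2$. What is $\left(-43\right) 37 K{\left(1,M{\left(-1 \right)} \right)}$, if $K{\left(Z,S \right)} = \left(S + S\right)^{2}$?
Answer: $-25456$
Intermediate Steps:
$K{\left(Z,S \right)} = 4 S^{2}$ ($K{\left(Z,S \right)} = \left(2 S\right)^{2} = 4 S^{2}$)
$\left(-43\right) 37 K{\left(1,M{\left(-1 \right)} \right)} = \left(-43\right) 37 \cdot 4 \cdot 2^{2} = - 1591 \cdot 4 \cdot 4 = \left(-1591\right) 16 = -25456$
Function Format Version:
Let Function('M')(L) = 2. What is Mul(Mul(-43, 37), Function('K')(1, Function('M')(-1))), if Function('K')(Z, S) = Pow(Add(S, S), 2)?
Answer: -25456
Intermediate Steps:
Function('K')(Z, S) = Mul(4, Pow(S, 2)) (Function('K')(Z, S) = Pow(Mul(2, S), 2) = Mul(4, Pow(S, 2)))
Mul(Mul(-43, 37), Function('K')(1, Function('M')(-1))) = Mul(Mul(-43, 37), Mul(4, Pow(2, 2))) = Mul(-1591, Mul(4, 4)) = Mul(-1591, 16) = -25456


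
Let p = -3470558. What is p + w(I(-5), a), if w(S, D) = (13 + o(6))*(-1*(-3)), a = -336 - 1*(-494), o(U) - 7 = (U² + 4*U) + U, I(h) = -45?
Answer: -3470300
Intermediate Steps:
o(U) = 7 + U² + 5*U (o(U) = 7 + ((U² + 4*U) + U) = 7 + (U² + 5*U) = 7 + U² + 5*U)
a = 158 (a = -336 + 494 = 158)
w(S, D) = 258 (w(S, D) = (13 + (7 + 6² + 5*6))*(-1*(-3)) = (13 + (7 + 36 + 30))*3 = (13 + 73)*3 = 86*3 = 258)
p + w(I(-5), a) = -3470558 + 258 = -3470300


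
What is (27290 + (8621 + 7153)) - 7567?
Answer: 35497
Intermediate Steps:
(27290 + (8621 + 7153)) - 7567 = (27290 + 15774) - 7567 = 43064 - 7567 = 35497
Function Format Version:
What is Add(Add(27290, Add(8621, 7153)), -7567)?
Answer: 35497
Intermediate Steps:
Add(Add(27290, Add(8621, 7153)), -7567) = Add(Add(27290, 15774), -7567) = Add(43064, -7567) = 35497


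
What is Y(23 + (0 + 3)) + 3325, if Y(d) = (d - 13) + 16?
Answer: 3354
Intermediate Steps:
Y(d) = 3 + d (Y(d) = (-13 + d) + 16 = 3 + d)
Y(23 + (0 + 3)) + 3325 = (3 + (23 + (0 + 3))) + 3325 = (3 + (23 + 3)) + 3325 = (3 + 26) + 3325 = 29 + 3325 = 3354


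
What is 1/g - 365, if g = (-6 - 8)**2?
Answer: -71539/196 ≈ -365.00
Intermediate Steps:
g = 196 (g = (-14)**2 = 196)
1/g - 365 = 1/196 - 365 = -71539/196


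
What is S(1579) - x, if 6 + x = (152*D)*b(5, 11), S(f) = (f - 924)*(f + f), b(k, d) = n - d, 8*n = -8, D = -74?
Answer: 1933520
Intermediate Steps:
n = -1 (n = (⅛)*(-8) = -1)
b(k, d) = -1 - d
S(f) = 2*f*(-924 + f) (S(f) = (-924 + f)*(2*f) = 2*f*(-924 + f))
x = 134970 (x = -6 + (152*(-74))*(-1 - 1*11) = -6 - 11248*(-1 - 11) = -6 - 11248*(-12) = -6 + 134976 = 134970)
S(1579) - x = 2*1579*(-924 + 1579) - 1*134970 = 2*1579*655 - 134970 = 2068490 - 134970 = 1933520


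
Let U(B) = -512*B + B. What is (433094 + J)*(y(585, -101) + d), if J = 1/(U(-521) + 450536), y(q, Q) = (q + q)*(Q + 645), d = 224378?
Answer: 267233985689070942/716767 ≈ 3.7283e+11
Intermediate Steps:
y(q, Q) = 2*q*(645 + Q) (y(q, Q) = (2*q)*(645 + Q) = 2*q*(645 + Q))
U(B) = -511*B
J = 1/716767 (J = 1/(-511*(-521) + 450536) = 1/(266231 + 450536) = 1/716767 ≈ 1.3952e-6)
(433094 + J)*(y(585, -101) + d) = (433094 + 1/716767)*(2*585*(645 - 101) + 224378) = 310427487099*(2*585*544 + 224378)/716767 = 310427487099*(636480 + 224378)/716767 = (310427487099/716767)*860858 = 267233985689070942/716767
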